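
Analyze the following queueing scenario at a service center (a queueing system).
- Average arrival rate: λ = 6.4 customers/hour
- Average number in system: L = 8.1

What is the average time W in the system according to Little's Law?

Little's Law: L = λW, so W = L/λ
W = 8.1/6.4 = 1.2656 hours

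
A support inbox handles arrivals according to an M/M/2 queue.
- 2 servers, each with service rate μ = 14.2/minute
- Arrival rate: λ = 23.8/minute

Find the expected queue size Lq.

Traffic intensity: ρ = λ/(cμ) = 23.8/(2×14.2) = 0.8380
Since ρ = 0.8380 < 1, system is stable.
Offered load a = λ/μ = cρ = 23.8/14.2 = 1.6761
P₀ = [ Σₙ₌₀^1 aⁿ/n! + a^2/(2!(1-ρ)) ]⁻¹
Σ = a^0/0! + a^1/1! = 1.0000 + 1.6761 = 2.6761
a^2/(2!(1-ρ)) = 2.809165/(2 × 0.1619718) = 8.6718
P₀ = 1/(2.6761 + 8.6718) = 0.08812
Lq = P₀·a^2·ρ / (2!(1-ρ)²) = 0.0881226 × 2.80916 × 0.838028 / (2 × 0.0262349) = 3.9538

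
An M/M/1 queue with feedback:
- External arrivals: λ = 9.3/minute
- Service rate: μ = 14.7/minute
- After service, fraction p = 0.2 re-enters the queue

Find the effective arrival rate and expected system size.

Effective arrival rate: λ_eff = λ/(1-p) = 9.3/(1-0.2) = 9.3/0.80 = 11.6250
ρ = λ_eff/μ = 11.6250/14.7 = 0.790816
L = ρ/(1-ρ) = 0.790816/(1-0.790816) = 3.7805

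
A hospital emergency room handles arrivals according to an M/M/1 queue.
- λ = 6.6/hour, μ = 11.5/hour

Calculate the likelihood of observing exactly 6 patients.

ρ = λ/μ = 6.6/11.5 = 0.57391
P(n) = (1-ρ)ρⁿ
P(6) = (1-0.57391) × 0.57391^6
P(6) = 0.42609 × 0.035732
P(6) = 0.01523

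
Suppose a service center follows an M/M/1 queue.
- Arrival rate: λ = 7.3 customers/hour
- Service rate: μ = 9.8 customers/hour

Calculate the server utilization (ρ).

Server utilization: ρ = λ/μ
ρ = 7.3/9.8 = 0.7449
The server is busy 74.49% of the time.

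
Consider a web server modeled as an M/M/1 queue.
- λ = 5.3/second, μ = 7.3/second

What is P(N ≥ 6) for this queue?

ρ = λ/μ = 5.3/7.3 = 0.72603
P(N ≥ n) = ρⁿ
P(N ≥ 6) = 0.72603^6
P(N ≥ 6) = 0.1465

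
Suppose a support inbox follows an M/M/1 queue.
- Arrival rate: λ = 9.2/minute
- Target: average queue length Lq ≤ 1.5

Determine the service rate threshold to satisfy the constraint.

For M/M/1: Lq = λ²/(μ(μ-λ))
Need Lq ≤ 1.5, i.e. μ(μ-λ) ≥ λ²/1.5
μ² - 9.2μ - 84.64/1.5 ≥ 0  →  μ² - 9.2μ - 56.42667 ≥ 0
Quadratic formula (positive root): μ = [λ + √(λ² + 4×56.42667)]/2
Discriminant: 84.64 + 4×56.42667 = 310.3467, √310.3467 = 17.61666
μ ≥ (9.2 + 17.61666)/2 = 13.4083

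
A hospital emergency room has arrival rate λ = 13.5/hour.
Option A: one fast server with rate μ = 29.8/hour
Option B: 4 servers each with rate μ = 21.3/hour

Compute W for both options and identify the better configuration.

Option A: single server μ = 29.8 (M/M/1)
  ρ_A = 13.5/29.8 = 0.4530
  W_A = 1/(μ-λ) = 1/(29.8-13.5) = 1/16.30 = 0.06135

Option B: 4 servers μ = 21.3 (M/M/4)
  ρ_B = λ/(cμ) = 13.5/(4×21.3) = 0.1585
  Offered load a = λ/μ = cρ = 13.5/21.3 = 0.6338
  P₀ = [ Σₙ₌₀^3 aⁿ/n! + a^4/(4!(1-ρ)) ]⁻¹
  Σ = a^0/0! + a^1/1! + a^2/2! + a^3/3! = 1.0000 + 0.6338 + 0.2009 + 0.04243 = 1.8771
  a^4/(4!(1-ρ)) = 0.16137/(24 × 0.84155) = 0.007990
  P₀ = 1/(1.8771 + 0.007990) = 0.5305
  Lq = P₀·a^4·ρ / (4!(1-ρ)²) = 0.53048 × 0.16137 × 0.15845 / (24 × 0.70821) = 0.0007980
  Wq_B = Lq/λ = 0.0007980/13.5 = 0.00005911
  W_B = Wq_B + 1/μ = 0.00005911 + 0.04695 = 0.04701

Since W_B = 0.04701 < W_A = 0.06135, Option B (multiple servers) has the shorter time in system.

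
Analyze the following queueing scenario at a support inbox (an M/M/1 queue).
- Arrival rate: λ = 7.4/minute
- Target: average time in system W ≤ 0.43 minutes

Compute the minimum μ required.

For M/M/1: W = 1/(μ-λ)
Need W ≤ 0.43, so 1/(μ-λ) ≤ 0.43
μ - λ ≥ 1/0.43 = 2.3256
μ ≥ 7.4 + 2.3256 = 9.7256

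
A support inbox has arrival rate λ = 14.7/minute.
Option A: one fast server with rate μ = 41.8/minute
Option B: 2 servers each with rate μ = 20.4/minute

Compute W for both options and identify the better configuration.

Option A: single server μ = 41.8 (M/M/1)
  ρ_A = 14.7/41.8 = 0.3517
  W_A = 1/(μ-λ) = 1/(41.8-14.7) = 1/27.10 = 0.03690

Option B: 2 servers μ = 20.4 (M/M/2)
  ρ_B = λ/(cμ) = 14.7/(2×20.4) = 0.3603
  Offered load a = λ/μ = cρ = 14.7/20.4 = 0.7206
  P₀ = [ Σₙ₌₀^1 aⁿ/n! + a^2/(2!(1-ρ)) ]⁻¹
  Σ = a^0/0! + a^1/1! = 1.0000 + 0.7206 = 1.7206
  a^2/(2!(1-ρ)) = 0.5192/(2 × 0.6397) = 0.4058
  P₀ = 1/(1.7206 + 0.4058) = 0.4703
  Lq = P₀·a^2·ρ / (2!(1-ρ)²) = 0.4703 × 0.5192 × 0.3603 / (2 × 0.4092) = 0.1075
  Wq_B = Lq/λ = 0.1075/14.7 = 0.007313
  W_B = Wq_B + 1/μ = 0.007313 + 0.04902 = 0.05633

Since W_A = 0.03690 < W_B = 0.05633, Option A (single fast server) has the shorter time in system.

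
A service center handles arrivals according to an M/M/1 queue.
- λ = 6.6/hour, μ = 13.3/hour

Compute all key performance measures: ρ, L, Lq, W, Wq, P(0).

Step 1: ρ = λ/μ = 6.6/13.3 = 0.4962
Step 2: L = λ/(μ-λ) = 6.6/6.70 = 0.9851
Step 3: Lq = λ²/(μ(μ-λ)) = 43.56/(13.3×6.70) = 0.4888
Step 4: W = 1/(μ-λ) = 1/6.70 = 0.149254
Step 5: Wq = λ/(μ(μ-λ)) = 6.6/(13.3×6.70) = 0.07407
Step 6: P(0) = 1-ρ = 0.5038
Verify: L = λW = 6.6×0.149254 = 0.9851 ✔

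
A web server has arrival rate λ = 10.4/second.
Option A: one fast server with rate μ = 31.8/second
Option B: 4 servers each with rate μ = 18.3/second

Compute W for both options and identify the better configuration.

Option A: single server μ = 31.8 (M/M/1)
  ρ_A = 10.4/31.8 = 0.3270
  W_A = 1/(μ-λ) = 1/(31.8-10.4) = 1/21.40 = 0.04673

Option B: 4 servers μ = 18.3 (M/M/4)
  ρ_B = λ/(cμ) = 10.4/(4×18.3) = 0.1421
  Offered load a = λ/μ = cρ = 10.4/18.3 = 0.5683
  P₀ = [ Σₙ₌₀^3 aⁿ/n! + a^4/(4!(1-ρ)) ]⁻¹
  Σ = a^0/0! + a^1/1! + a^2/2! + a^3/3! = 1.0000 + 0.5683 + 0.1615 + 0.03059 = 1.7604
  a^4/(4!(1-ρ)) = 0.1043/(24 × 0.8579) = 0.005066
  P₀ = 1/(1.7604 + 0.005066) = 0.5664
  Lq = P₀·a^4·ρ / (4!(1-ρ)²) = 0.5664 × 0.1043 × 0.1421 / (24 × 0.7360) = 0.0004752
  Wq_B = Lq/λ = 0.0004752/10.4 = 0.00004569
  W_B = Wq_B + 1/μ = 0.00004569 + 0.05464 = 0.05469

Since W_A = 0.04673 < W_B = 0.05469, Option A (single fast server) has the shorter time in system.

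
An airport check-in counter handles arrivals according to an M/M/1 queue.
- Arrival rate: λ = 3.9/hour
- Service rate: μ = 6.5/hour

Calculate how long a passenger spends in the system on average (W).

First, compute utilization: ρ = λ/μ = 3.9/6.5 = 0.6000
For M/M/1: W = 1/(μ-λ)
W = 1/(6.5-3.9) = 1/2.60
W = 0.3846 hours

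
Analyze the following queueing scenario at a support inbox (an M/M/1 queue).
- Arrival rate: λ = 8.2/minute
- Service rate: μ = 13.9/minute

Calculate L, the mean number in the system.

ρ = λ/μ = 8.2/13.9 = 0.5899
For M/M/1: L = λ/(μ-λ)
L = 8.2/(13.9-8.2) = 8.2/5.70
L = 1.4386 emails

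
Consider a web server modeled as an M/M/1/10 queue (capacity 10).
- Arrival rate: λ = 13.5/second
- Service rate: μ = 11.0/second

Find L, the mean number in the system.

ρ = λ/μ = 13.5/11.0 = 1.227273
P₀ = (1-ρ)/(1-ρ^(K+1)) = (1-1.227273)/(1-1.227273^11) = -0.22727/-8.5138 = 0.02669
P_K = P₀×ρ^K = 0.02669 × 1.227273^10 = 0.02669 × 7.7520 = 0.2069
L = ρ[1 - (K+1)ρ^K + Kρ^(K+1)] / [(1-ρ)(1-ρ^(K+1))]
L = 1.227273 × (1 - 11×7.751965 + 10×9.513777) / ((1 - 1.227273) × (1 - 9.513777)) = 6.8920 requests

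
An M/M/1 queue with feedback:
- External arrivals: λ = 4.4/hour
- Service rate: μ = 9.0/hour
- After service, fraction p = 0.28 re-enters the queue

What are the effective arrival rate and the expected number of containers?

Effective arrival rate: λ_eff = λ/(1-p) = 4.4/(1-0.28) = 4.4/0.72 = 6.1111
ρ = λ_eff/μ = 6.1111/9.0 = 0.67901
L = ρ/(1-ρ) = 0.67901/(1-0.67901) = 2.1154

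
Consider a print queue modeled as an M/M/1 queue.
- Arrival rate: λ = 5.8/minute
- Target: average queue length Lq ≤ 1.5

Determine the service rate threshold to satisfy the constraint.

For M/M/1: Lq = λ²/(μ(μ-λ))
Need Lq ≤ 1.5, i.e. μ(μ-λ) ≥ λ²/1.5
μ² - 5.8μ - 33.64/1.5 ≥ 0  →  μ² - 5.8μ - 22.42667 ≥ 0
Quadratic formula (positive root): μ = [λ + √(λ² + 4×22.42667)]/2
Discriminant: 33.64 + 4×22.42667 = 123.3467, √123.3467 = 11.1062
μ ≥ (5.8 + 11.1062)/2 = 8.4531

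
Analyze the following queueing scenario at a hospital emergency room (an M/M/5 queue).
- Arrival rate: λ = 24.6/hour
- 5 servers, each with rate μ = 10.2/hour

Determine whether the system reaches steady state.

Stability requires ρ = λ/(cμ) < 1
ρ = 24.6/(5 × 10.2) = 24.6/51.00 = 0.4824
Since 0.4824 < 1, the system is STABLE.
The servers are busy 48.24% of the time.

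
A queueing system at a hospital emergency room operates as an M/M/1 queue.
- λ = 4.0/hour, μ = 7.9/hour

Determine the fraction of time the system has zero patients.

ρ = λ/μ = 4.0/7.9 = 0.5063
P(0) = 1 - ρ = 1 - 0.5063 = 0.4937
The server is idle 49.37% of the time.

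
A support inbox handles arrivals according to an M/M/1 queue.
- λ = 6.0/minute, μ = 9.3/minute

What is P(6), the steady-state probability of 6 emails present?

ρ = λ/μ = 6.0/9.3 = 0.6452
P(n) = (1-ρ)ρⁿ
P(6) = (1-0.6452) × 0.6452^6
P(6) = 0.35480 × 0.072138
P(6) = 0.02559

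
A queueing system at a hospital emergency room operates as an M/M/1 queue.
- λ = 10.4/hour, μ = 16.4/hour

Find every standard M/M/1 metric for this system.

Step 1: ρ = λ/μ = 10.4/16.4 = 0.6341
Step 2: L = λ/(μ-λ) = 10.4/6.00 = 1.7333
Step 3: Lq = λ²/(μ(μ-λ)) = 108.16/(16.4×6.00) = 1.0992
Step 4: W = 1/(μ-λ) = 1/6.00 = 0.166667
Step 5: Wq = λ/(μ(μ-λ)) = 10.4/(16.4×6.00) = 0.1057
Step 6: P(0) = 1-ρ = 0.3659
Verify: L = λW = 10.4×0.166667 = 1.7333 ✔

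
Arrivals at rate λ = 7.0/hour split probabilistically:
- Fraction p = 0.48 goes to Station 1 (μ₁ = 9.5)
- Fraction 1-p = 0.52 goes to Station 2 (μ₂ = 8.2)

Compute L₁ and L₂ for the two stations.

Effective rates: λ₁ = 7.0×0.48 = 3.36, λ₂ = 7.0×0.52 = 3.64
Station 1: ρ₁ = 3.36/9.5 = 0.35368, L₁ = ρ₁/(1-ρ₁) = 0.35368/(1-0.35368) = 0.5472
Station 2: ρ₂ = 3.64/8.2 = 0.4439, L₂ = ρ₂/(1-ρ₂) = 0.4439/(1-0.4439) = 0.7982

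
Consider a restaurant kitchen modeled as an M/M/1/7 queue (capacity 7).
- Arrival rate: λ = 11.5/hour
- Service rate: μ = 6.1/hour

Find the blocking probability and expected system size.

ρ = λ/μ = 11.5/6.1 = 1.88525
P₀ = (1-ρ)/(1-ρ^(K+1)) = (1-1.88525)/(1-1.88525^8) = -0.8853/-158.5701 = 0.005583
P_K = P₀×ρ^K = 0.0055827 × 1.88525^7 = 0.0055827 × 84.6414 = 0.4725
Blocking probability P_7 = 0.4725 (47.25%)
L = ρ[1 - (K+1)ρ^K + Kρ^(K+1)] / [(1-ρ)(1-ρ^(K+1))]
L = 1.88525 × (1 - 8×84.6414 + 7×159.5701) / ((1 - 1.88525) × (1 - 159.5701)) = 5.9208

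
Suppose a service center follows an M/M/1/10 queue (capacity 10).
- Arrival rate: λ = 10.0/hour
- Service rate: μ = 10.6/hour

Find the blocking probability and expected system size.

ρ = λ/μ = 10.0/10.6 = 0.9434
P₀ = (1-ρ)/(1-ρ^(K+1)) = (1-0.9434)/(1-0.9434^11) = 0.05660/0.4732 = 0.1196
P_K = P₀×ρ^K = 0.11961 × 0.9434^10 = 0.11961 × 0.55842 = 0.06679
Blocking probability P_10 = 0.06679 (6.68%)
L = ρ[1 - (K+1)ρ^K + Kρ^(K+1)] / [(1-ρ)(1-ρ^(K+1))]
L = 0.9434 × (1 - 11×0.5584171 + 10×0.5268107) / ((1 - 0.9434) × (1 - 0.5268107)) = 4.4213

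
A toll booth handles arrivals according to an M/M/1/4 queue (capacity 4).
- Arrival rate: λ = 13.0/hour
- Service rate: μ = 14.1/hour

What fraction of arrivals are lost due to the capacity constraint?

ρ = λ/μ = 13.0/14.1 = 0.9220
P₀ = (1-ρ)/(1-ρ^(K+1)) = (1-0.9220)/(1-0.9220^5) = 0.07800/0.3337 = 0.2337
P_K = P₀×ρ^K = 0.2337 × 0.9220^4 = 0.2337 × 0.7226 = 0.1689
Blocking probability = 16.89%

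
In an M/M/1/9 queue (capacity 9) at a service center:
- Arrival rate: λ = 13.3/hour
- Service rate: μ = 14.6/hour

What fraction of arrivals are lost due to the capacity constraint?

ρ = λ/μ = 13.3/14.6 = 0.91096
P₀ = (1-ρ)/(1-ρ^(K+1)) = (1-0.91096)/(1-0.91096^10) = 0.08904/0.6065 = 0.1468
P_K = P₀×ρ^K = 0.14682 × 0.91096^9 = 0.14682 × 0.43201 = 0.06343
Blocking probability = 6.34%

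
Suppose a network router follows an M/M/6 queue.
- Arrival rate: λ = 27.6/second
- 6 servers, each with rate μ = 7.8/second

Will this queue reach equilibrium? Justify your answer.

Stability requires ρ = λ/(cμ) < 1
ρ = 27.6/(6 × 7.8) = 27.6/46.80 = 0.5897
Since 0.5897 < 1, the system is STABLE.
The servers are busy 58.97% of the time.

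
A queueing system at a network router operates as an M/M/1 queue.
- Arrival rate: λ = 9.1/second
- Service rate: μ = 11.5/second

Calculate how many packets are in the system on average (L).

ρ = λ/μ = 9.1/11.5 = 0.7913
For M/M/1: L = λ/(μ-λ)
L = 9.1/(11.5-9.1) = 9.1/2.40
L = 3.7917 packets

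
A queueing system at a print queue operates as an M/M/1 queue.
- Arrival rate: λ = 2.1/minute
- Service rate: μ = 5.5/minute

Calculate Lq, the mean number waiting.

ρ = λ/μ = 2.1/5.5 = 0.3818
For M/M/1: Lq = λ²/(μ(μ-λ))
Lq = 4.41/(5.5 × 3.40)
Lq = 0.2358 jobs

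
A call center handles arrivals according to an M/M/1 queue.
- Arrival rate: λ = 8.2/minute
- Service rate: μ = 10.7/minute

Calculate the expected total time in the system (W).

First, compute utilization: ρ = λ/μ = 8.2/10.7 = 0.7664
For M/M/1: W = 1/(μ-λ)
W = 1/(10.7-8.2) = 1/2.50
W = 0.4000 minutes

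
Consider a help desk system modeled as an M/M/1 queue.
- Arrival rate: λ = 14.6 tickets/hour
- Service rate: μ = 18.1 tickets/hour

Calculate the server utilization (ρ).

Server utilization: ρ = λ/μ
ρ = 14.6/18.1 = 0.8066
The server is busy 80.66% of the time.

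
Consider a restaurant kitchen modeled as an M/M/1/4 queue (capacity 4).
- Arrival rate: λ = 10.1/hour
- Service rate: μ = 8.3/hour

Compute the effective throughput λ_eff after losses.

ρ = λ/μ = 10.1/8.3 = 1.2169
P₀ = (1-ρ)/(1-ρ^(K+1)) = (1-1.2169)/(1-1.2169^5) = -0.2169/-1.6685 = 0.1300
P_K = P₀×ρ^K = 0.1300 × 1.2169^4 = 0.1300 × 2.1929 = 0.2851
λ_eff = λ(1-P_K) = 10.1 × (1 - 0.28505) = 10.1 × 0.71495 = 7.2210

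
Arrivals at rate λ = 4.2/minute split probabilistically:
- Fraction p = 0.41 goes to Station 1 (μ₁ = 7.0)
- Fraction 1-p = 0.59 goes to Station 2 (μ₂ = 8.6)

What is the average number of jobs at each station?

Effective rates: λ₁ = 4.2×0.41 = 1.722, λ₂ = 4.2×0.59 = 2.478
Station 1: ρ₁ = 1.722/7.0 = 0.2460, L₁ = ρ₁/(1-ρ₁) = 0.2460/(1-0.2460) = 0.3263
Station 2: ρ₂ = 2.478/8.6 = 0.28814, L₂ = ρ₂/(1-ρ₂) = 0.28814/(1-0.28814) = 0.4048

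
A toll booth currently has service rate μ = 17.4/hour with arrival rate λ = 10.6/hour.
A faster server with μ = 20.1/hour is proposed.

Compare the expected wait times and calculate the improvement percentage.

System 1: ρ₁ = 10.6/17.4 = 0.6092, W₁ = 1/(17.4-10.6) = 0.1471
System 2: ρ₂ = 10.6/20.1 = 0.5274, W₂ = 1/(20.1-10.6) = 0.1053
Improvement: (W₁-W₂)/W₁ = (0.1471-0.1053)/0.1471 = 28.42%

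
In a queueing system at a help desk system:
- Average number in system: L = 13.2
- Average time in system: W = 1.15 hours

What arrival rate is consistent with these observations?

Little's Law: L = λW, so λ = L/W
λ = 13.2/1.15 = 11.4783 tickets/hour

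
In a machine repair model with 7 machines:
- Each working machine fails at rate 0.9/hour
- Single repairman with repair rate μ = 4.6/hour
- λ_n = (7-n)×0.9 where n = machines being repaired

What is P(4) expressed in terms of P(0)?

P(4)/P(0) = ∏_{i=0}^{4-1} λ_i/μ_{i+1}
= (7-0)×0.9/4.6 × (7-1)×0.9/4.6 × (7-2)×0.9/4.6 × (7-3)×0.9/4.6
= 1.2309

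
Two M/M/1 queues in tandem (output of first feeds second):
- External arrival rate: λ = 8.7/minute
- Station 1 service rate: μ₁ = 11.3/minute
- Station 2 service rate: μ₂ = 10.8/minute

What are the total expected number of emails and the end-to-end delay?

By Jackson's theorem, each station behaves as independent M/M/1.
Station 1: ρ₁ = 8.7/11.3 = 0.7699, L₁ = ρ₁/(1-ρ₁) = λ/(μ₁-λ) = 8.7/2.60 = 3.34615
Station 2: ρ₂ = 8.7/10.8 = 0.8056, L₂ = ρ₂/(1-ρ₂) = λ/(μ₂-λ) = 8.7/2.10 = 4.14286
Total: L = L₁ + L₂ = 3.34615 + 4.14286 = 7.4890
W = L/λ = 7.4890/8.7 = 0.8608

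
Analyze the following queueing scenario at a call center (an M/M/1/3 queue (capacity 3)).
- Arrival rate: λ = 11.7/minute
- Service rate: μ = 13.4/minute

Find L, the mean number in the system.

ρ = λ/μ = 11.7/13.4 = 0.87313
P₀ = (1-ρ)/(1-ρ^(K+1)) = (1-0.87313)/(1-0.87313^4) = 0.12687/0.41881 = 0.3029
P_K = P₀×ρ^K = 0.3029 × 0.87313^3 = 0.3029 × 0.6656 = 0.2016
L = ρ[1 - (K+1)ρ^K + Kρ^(K+1)] / [(1-ρ)(1-ρ^(K+1))]
L = 0.87313 × (1 - 4×0.665636 + 3×0.581187) / ((1 - 0.87313) × (1 - 0.581187)) = 1.3313 calls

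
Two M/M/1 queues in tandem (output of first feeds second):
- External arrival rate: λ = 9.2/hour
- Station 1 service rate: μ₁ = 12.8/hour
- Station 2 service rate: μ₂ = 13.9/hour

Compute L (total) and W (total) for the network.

By Jackson's theorem, each station behaves as independent M/M/1.
Station 1: ρ₁ = 9.2/12.8 = 0.7187, L₁ = ρ₁/(1-ρ₁) = λ/(μ₁-λ) = 9.2/3.60 = 2.5556
Station 2: ρ₂ = 9.2/13.9 = 0.6619, L₂ = ρ₂/(1-ρ₂) = λ/(μ₂-λ) = 9.2/4.70 = 1.9574
Total: L = L₁ + L₂ = 2.5556 + 1.9574 = 4.5130
W = L/λ = 4.5130/9.2 = 0.4905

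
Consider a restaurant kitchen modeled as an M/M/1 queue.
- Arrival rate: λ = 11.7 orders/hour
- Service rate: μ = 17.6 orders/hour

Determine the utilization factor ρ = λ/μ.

Server utilization: ρ = λ/μ
ρ = 11.7/17.6 = 0.6648
The server is busy 66.48% of the time.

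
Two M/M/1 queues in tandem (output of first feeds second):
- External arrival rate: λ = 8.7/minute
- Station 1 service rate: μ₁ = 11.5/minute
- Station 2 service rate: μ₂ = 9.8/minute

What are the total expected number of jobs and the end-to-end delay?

By Jackson's theorem, each station behaves as independent M/M/1.
Station 1: ρ₁ = 8.7/11.5 = 0.7565, L₁ = ρ₁/(1-ρ₁) = λ/(μ₁-λ) = 8.7/2.80 = 3.1071
Station 2: ρ₂ = 8.7/9.8 = 0.8878, L₂ = ρ₂/(1-ρ₂) = λ/(μ₂-λ) = 8.7/1.10 = 7.9091
Total: L = L₁ + L₂ = 3.1071 + 7.9091 = 11.0162
W = L/λ = 11.0162/8.7 = 1.2662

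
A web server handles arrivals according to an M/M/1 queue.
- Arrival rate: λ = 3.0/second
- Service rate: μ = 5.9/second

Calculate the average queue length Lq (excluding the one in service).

ρ = λ/μ = 3.0/5.9 = 0.5085
For M/M/1: Lq = λ²/(μ(μ-λ))
Lq = 9.00/(5.9 × 2.90)
Lq = 0.5260 requests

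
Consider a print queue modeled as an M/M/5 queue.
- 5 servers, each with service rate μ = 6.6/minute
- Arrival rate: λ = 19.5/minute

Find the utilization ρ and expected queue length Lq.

Traffic intensity: ρ = λ/(cμ) = 19.5/(5×6.6) = 0.5909
Since ρ = 0.5909 < 1, system is stable.
Offered load a = λ/μ = cρ = 19.5/6.6 = 2.9545
P₀ = [ Σₙ₌₀^4 aⁿ/n! + a^5/(5!(1-ρ)) ]⁻¹
Σ = a^0/0! + a^1/1! + a^2/2! + a^3/3! + a^4/4! = 1.0000 + 2.9545 + 4.3647 + 4.2985 + 3.1751 = 15.7928
a^5/(5!(1-ρ)) = 225.1404/(120 × 0.40909) = 4.5862
P₀ = 1/(15.7928 + 4.5862) = 0.04907
Lq = P₀·a^5·ρ / (5!(1-ρ)²) = 0.049070 × 225.1404 × 0.59091 / (120 × 0.16736) = 0.3251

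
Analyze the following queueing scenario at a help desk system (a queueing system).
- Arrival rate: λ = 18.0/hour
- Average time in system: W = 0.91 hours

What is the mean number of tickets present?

Little's Law: L = λW
L = 18.0 × 0.91 = 16.3800 tickets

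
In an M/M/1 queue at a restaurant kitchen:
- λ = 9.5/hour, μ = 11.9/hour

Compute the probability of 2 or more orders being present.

ρ = λ/μ = 9.5/11.9 = 0.7983
P(N ≥ n) = ρⁿ
P(N ≥ 2) = 0.7983^2
P(N ≥ 2) = 0.6373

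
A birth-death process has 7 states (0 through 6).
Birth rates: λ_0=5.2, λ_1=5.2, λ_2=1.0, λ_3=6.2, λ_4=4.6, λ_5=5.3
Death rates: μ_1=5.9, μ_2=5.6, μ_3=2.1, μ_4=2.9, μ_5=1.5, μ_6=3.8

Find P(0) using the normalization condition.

Ratios P(n)/P(0) = (λ₀···λₙ₋₁)/(μ₁···μₙ):
P(1)/P(0) = (5.2)/(5.9) = 0.881356
P(2)/P(0) = (5.2×5.2)/(5.9×5.6) = 0.818402
P(3)/P(0) = (5.2×5.2×1.0)/(5.9×5.6×2.1) = 0.389715
P(4)/P(0) = (5.2×5.2×1.0×6.2)/(5.9×5.6×2.1×2.9) = 0.833184
P(5)/P(0) = (5.2×5.2×1.0×6.2×4.6)/(5.9×5.6×2.1×2.9×1.5) = 2.55510
P(6)/P(0) = (5.2×5.2×1.0×6.2×4.6×5.3)/(5.9×5.6×2.1×2.9×1.5×3.8) = 3.56369

Normalization: ∑ P(n) = 1
P(0) × (1.00000 + 0.881356 + 0.818402 + 0.389715 + 0.833184 + 2.55510 + 3.56369) = 1
P(0) × 10.0414 = 1
P(0) = 1/10.0414 = 0.09959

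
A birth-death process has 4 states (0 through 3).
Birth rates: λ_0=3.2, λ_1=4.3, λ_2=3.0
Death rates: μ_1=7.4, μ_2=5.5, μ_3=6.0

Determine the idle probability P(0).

Ratios P(n)/P(0) = (λ₀···λₙ₋₁)/(μ₁···μₙ):
P(1)/P(0) = (3.2)/(7.4) = 0.432432
P(2)/P(0) = (3.2×4.3)/(7.4×5.5) = 0.338084
P(3)/P(0) = (3.2×4.3×3.0)/(7.4×5.5×6.0) = 0.169042

Normalization: ∑ P(n) = 1
P(0) × (1.00000 + 0.432432 + 0.338084 + 0.169042) = 1
P(0) × 1.9396 = 1
P(0) = 1/1.9396 = 0.5156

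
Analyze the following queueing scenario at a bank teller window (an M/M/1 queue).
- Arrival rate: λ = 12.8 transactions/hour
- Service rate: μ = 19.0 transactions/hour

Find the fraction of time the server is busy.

Server utilization: ρ = λ/μ
ρ = 12.8/19.0 = 0.6737
The server is busy 67.37% of the time.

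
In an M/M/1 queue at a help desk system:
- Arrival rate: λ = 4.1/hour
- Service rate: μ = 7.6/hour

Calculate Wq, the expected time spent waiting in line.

First, compute utilization: ρ = λ/μ = 4.1/7.6 = 0.5395
For M/M/1: Wq = λ/(μ(μ-λ))
Wq = 4.1/(7.6 × (7.6-4.1))
Wq = 4.1/(7.6 × 3.50)
Wq = 0.1541 hours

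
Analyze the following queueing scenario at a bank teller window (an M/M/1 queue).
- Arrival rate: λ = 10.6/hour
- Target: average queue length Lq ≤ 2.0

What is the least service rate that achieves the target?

For M/M/1: Lq = λ²/(μ(μ-λ))
Need Lq ≤ 2.0, i.e. μ(μ-λ) ≥ λ²/2.0
μ² - 10.6μ - 112.36/2.0 ≥ 0  →  μ² - 10.6μ - 56.1800 ≥ 0
Quadratic formula (positive root): μ = [λ + √(λ² + 4×56.1800)]/2
Discriminant: 112.36 + 4×56.1800 = 337.0800, √337.0800 = 18.35974
μ ≥ (10.6 + 18.35974)/2 = 14.4799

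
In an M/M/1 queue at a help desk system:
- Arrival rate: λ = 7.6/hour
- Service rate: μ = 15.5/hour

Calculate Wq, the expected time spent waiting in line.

First, compute utilization: ρ = λ/μ = 7.6/15.5 = 0.4903
For M/M/1: Wq = λ/(μ(μ-λ))
Wq = 7.6/(15.5 × (15.5-7.6))
Wq = 7.6/(15.5 × 7.90)
Wq = 0.06207 hours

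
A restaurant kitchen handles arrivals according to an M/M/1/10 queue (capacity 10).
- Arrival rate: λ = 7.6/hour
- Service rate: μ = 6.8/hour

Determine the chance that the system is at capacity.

ρ = λ/μ = 7.6/6.8 = 1.117647
P₀ = (1-ρ)/(1-ρ^(K+1)) = (1-1.117647)/(1-1.117647^11) = -0.11765/-2.3990 = 0.04904
P_K = P₀×ρ^K = 0.04904 × 1.117647^10 = 0.04904 × 3.0412 = 0.1491
Blocking probability = 14.91%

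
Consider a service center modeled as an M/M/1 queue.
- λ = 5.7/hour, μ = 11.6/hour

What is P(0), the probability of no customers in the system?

ρ = λ/μ = 5.7/11.6 = 0.4914
P(0) = 1 - ρ = 1 - 0.4914 = 0.5086
The server is idle 50.86% of the time.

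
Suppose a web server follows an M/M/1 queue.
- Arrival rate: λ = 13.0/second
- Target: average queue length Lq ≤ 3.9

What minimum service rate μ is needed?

For M/M/1: Lq = λ²/(μ(μ-λ))
Need Lq ≤ 3.9, i.e. μ(μ-λ) ≥ λ²/3.9
μ² - 13.0μ - 169.00/3.9 ≥ 0  →  μ² - 13.0μ - 43.33333 ≥ 0
Quadratic formula (positive root): μ = [λ + √(λ² + 4×43.33333)]/2
Discriminant: 169.00 + 4×43.33333 = 342.3333, √342.3333 = 18.50225
μ ≥ (13.0 + 18.50225)/2 = 15.7511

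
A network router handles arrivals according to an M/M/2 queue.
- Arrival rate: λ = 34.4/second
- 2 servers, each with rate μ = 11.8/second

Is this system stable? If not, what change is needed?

Stability requires ρ = λ/(cμ) < 1
ρ = 34.4/(2 × 11.8) = 34.4/23.60 = 1.4576
Since 1.4576 ≥ 1, the system is UNSTABLE.
Need c > λ/μ = 34.4/11.8 = 2.92.
Minimum servers needed: c = 3.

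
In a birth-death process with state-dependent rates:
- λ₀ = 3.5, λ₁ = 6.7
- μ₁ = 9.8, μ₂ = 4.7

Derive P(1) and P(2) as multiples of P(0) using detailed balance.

Balance equations:
State 0: λ₀P₀ = μ₁P₁ → P₁ = (λ₀/μ₁)P₀ = (3.5/9.8)P₀ = 0.3571P₀
State 1: P₂ = (λ₀λ₁)/(μ₁μ₂)P₀ = (3.5×6.7)/(9.8×4.7)P₀ = 0.5091P₀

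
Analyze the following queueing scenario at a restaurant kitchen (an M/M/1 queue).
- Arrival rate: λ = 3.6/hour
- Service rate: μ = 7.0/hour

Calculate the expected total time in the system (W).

First, compute utilization: ρ = λ/μ = 3.6/7.0 = 0.5143
For M/M/1: W = 1/(μ-λ)
W = 1/(7.0-3.6) = 1/3.40
W = 0.2941 hours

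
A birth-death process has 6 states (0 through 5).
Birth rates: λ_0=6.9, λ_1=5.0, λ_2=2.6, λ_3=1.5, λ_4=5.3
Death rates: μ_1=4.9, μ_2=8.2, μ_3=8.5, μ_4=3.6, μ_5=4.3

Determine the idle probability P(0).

Ratios P(n)/P(0) = (λ₀···λₙ₋₁)/(μ₁···μₙ):
P(1)/P(0) = (6.9)/(4.9) = 1.4082
P(2)/P(0) = (6.9×5.0)/(4.9×8.2) = 0.85864
P(3)/P(0) = (6.9×5.0×2.6)/(4.9×8.2×8.5) = 0.26264
P(4)/P(0) = (6.9×5.0×2.6×1.5)/(4.9×8.2×8.5×3.6) = 0.10943
P(5)/P(0) = (6.9×5.0×2.6×1.5×5.3)/(4.9×8.2×8.5×3.6×4.3) = 0.13488

Normalization: ∑ P(n) = 1
P(0) × (1.0000 + 1.4082 + 0.85864 + 0.26264 + 0.10943 + 0.13488) = 1
P(0) × 3.7738 = 1
P(0) = 1/3.7738 = 0.2650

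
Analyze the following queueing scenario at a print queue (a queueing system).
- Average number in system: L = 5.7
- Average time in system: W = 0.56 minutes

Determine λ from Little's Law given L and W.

Little's Law: L = λW, so λ = L/W
λ = 5.7/0.56 = 10.1786 jobs/minute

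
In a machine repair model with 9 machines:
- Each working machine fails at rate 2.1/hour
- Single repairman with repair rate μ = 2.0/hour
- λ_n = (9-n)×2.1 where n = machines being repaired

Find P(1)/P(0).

P(1)/P(0) = ∏_{i=0}^{1-1} λ_i/μ_{i+1}
= (9-0)×2.1/2.0
= 9.4500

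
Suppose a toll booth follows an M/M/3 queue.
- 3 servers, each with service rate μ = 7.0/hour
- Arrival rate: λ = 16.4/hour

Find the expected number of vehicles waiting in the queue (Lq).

Traffic intensity: ρ = λ/(cμ) = 16.4/(3×7.0) = 0.7810
Since ρ = 0.7810 < 1, system is stable.
Offered load a = λ/μ = cρ = 16.4/7.0 = 2.3429
P₀ = [ Σₙ₌₀^2 aⁿ/n! + a^3/(3!(1-ρ)) ]⁻¹
Σ = a^0/0! + a^1/1! + a^2/2! = 1.00000 + 2.34286 + 2.74449 = 6.0873
a^3/(3!(1-ρ)) = 12.8599/(6 × 0.219048) = 9.7847
P₀ = 1/(6.0873 + 9.7847) = 0.06300
Lq = P₀·a^3·ρ / (3!(1-ρ)²) = 0.06300 × 12.8599 × 0.7810 / (6 × 0.04798) = 2.1979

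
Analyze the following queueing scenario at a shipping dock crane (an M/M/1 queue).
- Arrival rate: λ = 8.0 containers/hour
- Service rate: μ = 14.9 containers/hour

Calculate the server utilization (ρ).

Server utilization: ρ = λ/μ
ρ = 8.0/14.9 = 0.5369
The server is busy 53.69% of the time.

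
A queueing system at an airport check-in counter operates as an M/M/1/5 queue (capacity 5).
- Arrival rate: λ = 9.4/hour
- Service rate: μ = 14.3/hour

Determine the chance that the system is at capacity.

ρ = λ/μ = 9.4/14.3 = 0.65734
P₀ = (1-ρ)/(1-ρ^(K+1)) = (1-0.65734)/(1-0.65734^6) = 0.34266/0.91932 = 0.3727
P_K = P₀×ρ^K = 0.37273 × 0.65734^5 = 0.37273 × 0.12273 = 0.04575
Blocking probability = 4.57%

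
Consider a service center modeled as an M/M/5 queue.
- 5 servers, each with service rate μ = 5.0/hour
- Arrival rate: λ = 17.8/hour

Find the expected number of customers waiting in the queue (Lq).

Traffic intensity: ρ = λ/(cμ) = 17.8/(5×5.0) = 0.7120
Since ρ = 0.7120 < 1, system is stable.
Offered load a = λ/μ = cρ = 17.8/5.0 = 3.5600
P₀ = [ Σₙ₌₀^4 aⁿ/n! + a^5/(5!(1-ρ)) ]⁻¹
Σ = a^0/0! + a^1/1! + a^2/2! + a^3/3! + a^4/4! = 1.0000 + 3.5600 + 6.3368 + 7.5197 + 6.6925 = 25.1090
a^5/(5!(1-ρ)) = 571.8077/(120 × 0.2880) = 16.5454
P₀ = 1/(25.1090 + 16.5454) = 0.02401
Lq = P₀·a^5·ρ / (5!(1-ρ)²) = 0.024007 × 571.8077 × 0.71200 / (120 × 0.082944) = 0.9820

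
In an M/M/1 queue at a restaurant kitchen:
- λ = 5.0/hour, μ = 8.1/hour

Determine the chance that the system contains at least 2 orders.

ρ = λ/μ = 5.0/8.1 = 0.61728
P(N ≥ n) = ρⁿ
P(N ≥ 2) = 0.61728^2
P(N ≥ 2) = 0.3810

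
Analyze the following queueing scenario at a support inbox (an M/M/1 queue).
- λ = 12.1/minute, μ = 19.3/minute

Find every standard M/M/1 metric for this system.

Step 1: ρ = λ/μ = 12.1/19.3 = 0.6269
Step 2: L = λ/(μ-λ) = 12.1/7.20 = 1.6806
Step 3: Lq = λ²/(μ(μ-λ)) = 146.41/(19.3×7.20) = 1.0536
Step 4: W = 1/(μ-λ) = 1/7.20 = 0.13889
Step 5: Wq = λ/(μ(μ-λ)) = 12.1/(19.3×7.20) = 0.08708
Step 6: P(0) = 1-ρ = 0.3731
Verify: L = λW = 12.1×0.13889 = 1.6806 ✔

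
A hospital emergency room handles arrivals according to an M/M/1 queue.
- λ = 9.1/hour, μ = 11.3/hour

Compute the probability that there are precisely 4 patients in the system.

ρ = λ/μ = 9.1/11.3 = 0.8053
P(n) = (1-ρ)ρⁿ
P(4) = (1-0.8053) × 0.8053^4
P(4) = 0.19470 × 0.42056
P(4) = 0.08188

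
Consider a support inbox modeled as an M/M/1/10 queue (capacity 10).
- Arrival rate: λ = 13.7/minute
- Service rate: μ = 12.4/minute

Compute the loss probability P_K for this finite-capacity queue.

ρ = λ/μ = 13.7/12.4 = 1.10484
P₀ = (1-ρ)/(1-ρ^(K+1)) = (1-1.10484)/(1-1.10484^11) = -0.10484/-1.9943 = 0.05257
P_K = P₀×ρ^K = 0.05257 × 1.10484^10 = 0.05257 × 2.7102 = 0.1425
Blocking probability = 14.25%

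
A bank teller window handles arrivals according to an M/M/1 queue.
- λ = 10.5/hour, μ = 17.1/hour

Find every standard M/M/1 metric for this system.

Step 1: ρ = λ/μ = 10.5/17.1 = 0.6140
Step 2: L = λ/(μ-λ) = 10.5/6.60 = 1.5909
Step 3: Lq = λ²/(μ(μ-λ)) = 110.25/(17.1×6.60) = 0.9769
Step 4: W = 1/(μ-λ) = 1/6.60 = 0.151515
Step 5: Wq = λ/(μ(μ-λ)) = 10.5/(17.1×6.60) = 0.09304
Step 6: P(0) = 1-ρ = 0.3860
Verify: L = λW = 10.5×0.151515 = 1.5909 ✔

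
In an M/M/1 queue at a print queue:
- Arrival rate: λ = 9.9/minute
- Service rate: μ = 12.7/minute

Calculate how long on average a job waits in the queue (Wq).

First, compute utilization: ρ = λ/μ = 9.9/12.7 = 0.7795
For M/M/1: Wq = λ/(μ(μ-λ))
Wq = 9.9/(12.7 × (12.7-9.9))
Wq = 9.9/(12.7 × 2.80)
Wq = 0.2784 minutes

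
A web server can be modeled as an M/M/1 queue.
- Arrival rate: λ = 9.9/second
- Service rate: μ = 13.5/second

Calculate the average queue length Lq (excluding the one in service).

ρ = λ/μ = 9.9/13.5 = 0.7333
For M/M/1: Lq = λ²/(μ(μ-λ))
Lq = 98.01/(13.5 × 3.60)
Lq = 2.0167 requests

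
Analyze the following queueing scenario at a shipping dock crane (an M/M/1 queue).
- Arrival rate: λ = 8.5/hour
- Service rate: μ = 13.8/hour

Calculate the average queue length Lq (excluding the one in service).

ρ = λ/μ = 8.5/13.8 = 0.6159
For M/M/1: Lq = λ²/(μ(μ-λ))
Lq = 72.25/(13.8 × 5.30)
Lq = 0.9878 containers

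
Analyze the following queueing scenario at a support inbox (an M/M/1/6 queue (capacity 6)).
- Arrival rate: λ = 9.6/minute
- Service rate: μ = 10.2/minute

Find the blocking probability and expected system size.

ρ = λ/μ = 9.6/10.2 = 0.941176
P₀ = (1-ρ)/(1-ρ^(K+1)) = (1-0.941176)/(1-0.941176^7) = 0.05882/0.3458 = 0.1701
P_K = P₀×ρ^K = 0.1701 × 0.941176^6 = 0.1701 × 0.6951 = 0.1182
Blocking probability P_6 = 0.1182 (11.82%)
L = ρ[1 - (K+1)ρ^K + Kρ^(K+1)] / [(1-ρ)(1-ρ^(K+1))]
L = 0.941176 × (1 - 7×0.69506443 + 6×0.65417796) / ((1 - 0.941176) × (1 - 0.65417796)) = 2.7582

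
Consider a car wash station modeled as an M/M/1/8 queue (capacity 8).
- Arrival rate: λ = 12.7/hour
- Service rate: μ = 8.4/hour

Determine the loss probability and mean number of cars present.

ρ = λ/μ = 12.7/8.4 = 1.511905
P₀ = (1-ρ)/(1-ρ^(K+1)) = (1-1.511905)/(1-1.511905^9) = -0.5119/-40.2782 = 0.01271
P_K = P₀×ρ^K = 0.01271 × 1.511905^8 = 0.01271 × 27.3021 = 0.3470
Blocking probability P_8 = 0.3470 (34.70%)
L = ρ[1 - (K+1)ρ^K + Kρ^(K+1)] / [(1-ρ)(1-ρ^(K+1))]
L = 1.511905 × (1 - 9×27.3021 + 8×41.2782) / ((1 - 1.511905) × (1 - 41.2782)) = 6.2700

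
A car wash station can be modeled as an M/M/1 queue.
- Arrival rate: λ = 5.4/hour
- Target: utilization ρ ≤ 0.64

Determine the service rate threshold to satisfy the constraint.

ρ = λ/μ, so μ = λ/ρ
μ ≥ 5.4/0.64 = 8.4375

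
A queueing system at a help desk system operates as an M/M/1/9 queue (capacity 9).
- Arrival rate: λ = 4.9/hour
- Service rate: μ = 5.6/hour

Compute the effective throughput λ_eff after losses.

ρ = λ/μ = 4.9/5.6 = 0.8750
P₀ = (1-ρ)/(1-ρ^(K+1)) = (1-0.8750)/(1-0.8750^10) = 0.1250/0.7369 = 0.1696
P_K = P₀×ρ^K = 0.1696 × 0.8750^9 = 0.1696 × 0.3007 = 0.05100
λ_eff = λ(1-P_K) = 4.9 × (1 - 0.05100) = 4.9 × 0.9490 = 4.6501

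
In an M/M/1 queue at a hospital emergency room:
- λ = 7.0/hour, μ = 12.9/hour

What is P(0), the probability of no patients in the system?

ρ = λ/μ = 7.0/12.9 = 0.5426
P(0) = 1 - ρ = 1 - 0.5426 = 0.4574
The server is idle 45.74% of the time.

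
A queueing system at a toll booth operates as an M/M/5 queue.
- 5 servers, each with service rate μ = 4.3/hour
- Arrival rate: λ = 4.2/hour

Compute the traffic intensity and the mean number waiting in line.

Traffic intensity: ρ = λ/(cμ) = 4.2/(5×4.3) = 0.1953
Since ρ = 0.1953 < 1, system is stable.
Offered load a = λ/μ = cρ = 4.2/4.3 = 0.9767
P₀ = [ Σₙ₌₀^4 aⁿ/n! + a^5/(5!(1-ρ)) ]⁻¹
Σ = a^0/0! + a^1/1! + a^2/2! + a^3/3! + a^4/4! = 1.0000 + 0.97674 + 0.47701 + 0.15531 + 0.037924 = 2.6470
a^5/(5!(1-ρ)) = 0.88900/(120 × 0.80465) = 0.009207
P₀ = 1/(2.6470 + 0.009207) = 0.3765
Lq = P₀·a^5·ρ / (5!(1-ρ)²) = 0.37648 × 0.88900 × 0.19535 / (120 × 0.64746) = 0.0008415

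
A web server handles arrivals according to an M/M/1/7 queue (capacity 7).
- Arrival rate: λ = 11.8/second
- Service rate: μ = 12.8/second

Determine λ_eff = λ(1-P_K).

ρ = λ/μ = 11.8/12.8 = 0.92188
P₀ = (1-ρ)/(1-ρ^(K+1)) = (1-0.92188)/(1-0.92188^8) = 0.07812/0.4783 = 0.1633
P_K = P₀×ρ^K = 0.16332 × 0.92188^7 = 0.16332 × 0.56588 = 0.09242
λ_eff = λ(1-P_K) = 11.8 × (1 - 0.092416) = 11.8 × 0.907584 = 10.7095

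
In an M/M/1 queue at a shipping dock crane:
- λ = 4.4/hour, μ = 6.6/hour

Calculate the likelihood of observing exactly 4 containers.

ρ = λ/μ = 4.4/6.6 = 0.66667
P(n) = (1-ρ)ρⁿ
P(4) = (1-0.66667) × 0.66667^4
P(4) = 0.33333 × 0.19753
P(4) = 0.06584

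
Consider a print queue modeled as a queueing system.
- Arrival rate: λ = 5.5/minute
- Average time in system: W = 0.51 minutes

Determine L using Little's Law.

Little's Law: L = λW
L = 5.5 × 0.51 = 2.8050 jobs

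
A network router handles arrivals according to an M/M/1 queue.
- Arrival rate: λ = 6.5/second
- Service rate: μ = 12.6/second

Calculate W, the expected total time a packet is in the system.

First, compute utilization: ρ = λ/μ = 6.5/12.6 = 0.5159
For M/M/1: W = 1/(μ-λ)
W = 1/(12.6-6.5) = 1/6.10
W = 0.1639 seconds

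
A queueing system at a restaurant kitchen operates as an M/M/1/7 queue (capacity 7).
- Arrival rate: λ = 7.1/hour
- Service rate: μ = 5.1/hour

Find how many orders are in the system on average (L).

ρ = λ/μ = 7.1/5.1 = 1.39216
P₀ = (1-ρ)/(1-ρ^(K+1)) = (1-1.39216)/(1-1.39216^8) = -0.39216/-13.1096 = 0.02991
P_K = P₀×ρ^K = 0.029914 × 1.39216^7 = 0.029914 × 10.1350 = 0.3032
L = ρ[1 - (K+1)ρ^K + Kρ^(K+1)] / [(1-ρ)(1-ρ^(K+1))]
L = 1.39216 × (1 - 8×10.13501 + 7×14.10955) / ((1 - 1.39216) × (1 - 14.10955)) = 5.0603 orders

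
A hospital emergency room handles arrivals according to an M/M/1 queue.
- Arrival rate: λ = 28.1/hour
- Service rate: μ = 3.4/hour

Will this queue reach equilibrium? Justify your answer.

Stability requires ρ = λ/(cμ) < 1
ρ = 28.1/(1 × 3.4) = 28.1/3.40 = 8.2647
Since 8.2647 ≥ 1, the system is UNSTABLE.
Queue grows without bound. Need μ > λ = 28.1.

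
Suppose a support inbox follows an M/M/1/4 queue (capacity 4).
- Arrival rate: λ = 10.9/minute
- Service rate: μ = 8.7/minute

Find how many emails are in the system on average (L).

ρ = λ/μ = 10.9/8.7 = 1.25287
P₀ = (1-ρ)/(1-ρ^(K+1)) = (1-1.25287)/(1-1.25287^5) = -0.2529/-2.0870 = 0.1212
P_K = P₀×ρ^K = 0.121167 × 1.25287^4 = 0.121167 × 2.46391 = 0.2985
L = ρ[1 - (K+1)ρ^K + Kρ^(K+1)] / [(1-ρ)(1-ρ^(K+1))]
L = 1.25287 × (1 - 5×2.46391 + 4×3.08695) / ((1 - 1.25287) × (1 - 3.08695)) = 2.4412 emails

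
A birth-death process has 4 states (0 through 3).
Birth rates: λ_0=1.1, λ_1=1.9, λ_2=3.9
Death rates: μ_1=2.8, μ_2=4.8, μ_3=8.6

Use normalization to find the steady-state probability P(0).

Ratios P(n)/P(0) = (λ₀···λₙ₋₁)/(μ₁···μₙ):
P(1)/P(0) = (1.1)/(2.8) = 0.3929
P(2)/P(0) = (1.1×1.9)/(2.8×4.8) = 0.1555
P(3)/P(0) = (1.1×1.9×3.9)/(2.8×4.8×8.6) = 0.07052

Normalization: ∑ P(n) = 1
P(0) × (1.0000 + 0.3929 + 0.1555 + 0.07052) = 1
P(0) × 1.6189 = 1
P(0) = 1/1.6189 = 0.6177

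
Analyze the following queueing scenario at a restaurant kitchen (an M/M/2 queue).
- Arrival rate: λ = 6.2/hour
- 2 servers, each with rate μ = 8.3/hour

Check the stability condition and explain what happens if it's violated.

Stability requires ρ = λ/(cμ) < 1
ρ = 6.2/(2 × 8.3) = 6.2/16.60 = 0.3735
Since 0.3735 < 1, the system is STABLE.
The servers are busy 37.35% of the time.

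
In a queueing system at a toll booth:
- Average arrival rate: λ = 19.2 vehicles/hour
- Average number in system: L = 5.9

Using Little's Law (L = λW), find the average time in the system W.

Little's Law: L = λW, so W = L/λ
W = 5.9/19.2 = 0.3073 hours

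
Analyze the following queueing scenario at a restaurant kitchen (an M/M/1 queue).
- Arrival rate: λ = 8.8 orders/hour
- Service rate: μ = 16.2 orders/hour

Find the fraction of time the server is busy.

Server utilization: ρ = λ/μ
ρ = 8.8/16.2 = 0.5432
The server is busy 54.32% of the time.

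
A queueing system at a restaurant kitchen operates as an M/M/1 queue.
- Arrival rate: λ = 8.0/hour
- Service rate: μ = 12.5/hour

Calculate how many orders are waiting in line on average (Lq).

ρ = λ/μ = 8.0/12.5 = 0.6400
For M/M/1: Lq = λ²/(μ(μ-λ))
Lq = 64.00/(12.5 × 4.50)
Lq = 1.1378 orders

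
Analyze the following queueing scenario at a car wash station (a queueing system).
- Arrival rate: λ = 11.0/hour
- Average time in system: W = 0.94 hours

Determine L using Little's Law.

Little's Law: L = λW
L = 11.0 × 0.94 = 10.3400 cars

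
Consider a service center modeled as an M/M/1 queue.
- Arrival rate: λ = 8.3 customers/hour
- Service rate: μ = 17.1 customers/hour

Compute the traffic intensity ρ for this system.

Server utilization: ρ = λ/μ
ρ = 8.3/17.1 = 0.4854
The server is busy 48.54% of the time.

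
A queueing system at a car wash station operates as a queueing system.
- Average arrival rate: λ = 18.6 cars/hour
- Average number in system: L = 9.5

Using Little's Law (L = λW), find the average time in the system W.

Little's Law: L = λW, so W = L/λ
W = 9.5/18.6 = 0.5108 hours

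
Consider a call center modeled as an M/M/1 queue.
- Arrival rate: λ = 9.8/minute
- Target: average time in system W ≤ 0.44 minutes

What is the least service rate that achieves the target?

For M/M/1: W = 1/(μ-λ)
Need W ≤ 0.44, so 1/(μ-λ) ≤ 0.44
μ - λ ≥ 1/0.44 = 2.2727
μ ≥ 9.8 + 2.2727 = 12.0727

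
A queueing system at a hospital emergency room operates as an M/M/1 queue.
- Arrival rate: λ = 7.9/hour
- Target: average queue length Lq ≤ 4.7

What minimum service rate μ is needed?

For M/M/1: Lq = λ²/(μ(μ-λ))
Need Lq ≤ 4.7, i.e. μ(μ-λ) ≥ λ²/4.7
μ² - 7.9μ - 62.41/4.7 ≥ 0  →  μ² - 7.9μ - 13.27872 ≥ 0
Quadratic formula (positive root): μ = [λ + √(λ² + 4×13.27872)]/2
Discriminant: 62.41 + 4×13.27872 = 115.5249, √115.5249 = 10.7483
μ ≥ (7.9 + 10.7483)/2 = 9.3241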